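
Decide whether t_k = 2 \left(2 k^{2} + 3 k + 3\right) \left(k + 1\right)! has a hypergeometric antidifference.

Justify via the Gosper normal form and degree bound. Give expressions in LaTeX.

Step 1: r(k) = (k + 2)*(3*k + 2*(k + 1)**2 + 6)/(2*k**2 + 3*k + 3).
So A=k + 2 and B=1, with C=k**2 + 3*k/2 + 3/2.
Key eq: (k + 2)·f(k+1) = (1)·f(k) + (k**2 + 3*k/2 + 3/2).
Degrees (1,0,2) ⇒ d ≤ 1.
Coefficient equations give f(k) = (2*k - 1)/2.
So s_k = (B(k−1)f/C)·t_k = ((2*k - 1)/(2*k**2 + 3*k + 3))·t_k = 2*(2*k - 1)*factorial(k + 1).
s_(k+1) − s_k = 2*(2*k**2 + 3*k + 3)*factorial(k + 1) = t_k.

Yes. s_k = 2 \left(2 k - 1\right) \left(k + 1\right)!.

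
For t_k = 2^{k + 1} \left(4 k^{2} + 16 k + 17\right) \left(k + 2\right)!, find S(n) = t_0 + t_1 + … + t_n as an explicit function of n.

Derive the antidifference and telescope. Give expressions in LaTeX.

Ratio r(k) = 2*(4*k**3 + 36*k**2 + 109*k + 111)/(4*k**2 + 16*k + 17).
Gosper form: A/B · C(k+1)/C(k) with A=2*k + 6, B=1, C=k**2 + 4*k + 17/4.
Solve (2*k + 6)·f(k+1) − (1)·f(k) = k**2 + 4*k + 17/4.
deg f ≤ 1 (via 1,0,2).
Coefficient equations give f(k) = (2*k + 1)/4.
Get s_k = R·t_k = 2**(k + 1)*(2*k + 1)*factorial(k + 2) with R(k) = B(k−1)f(k)/C(k) = (2*k + 1)/(4*k**2 + 16*k + 17).
s_(k+1) − s_k = 2**(k + 1)*(4*k**2 + 16*k + 17)*factorial(k + 2) = t_k.
Telescope: S(n) = s_(n+1) − s_(0) = 2**(n + 2)*(2*n + 3)*factorial(n + 3) − (4) = 8*2**n*n*factorial(n + 3) + 12*2**n*factorial(n + 3) - 4.

S(n) = 8 \cdot 2^{n} n \left(n + 3\right)! + 12 \cdot 2^{n} \left(n + 3\right)! - 4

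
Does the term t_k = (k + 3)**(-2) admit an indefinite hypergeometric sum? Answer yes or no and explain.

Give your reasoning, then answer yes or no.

No; the coefficient equations for f are inconsistent.

r(k) = (k + 3)**2/(k + 4)**2 after simplifying.
Take A(k)=k**2 + 6*k + 9, B(k)=k**2 + 8*k + 16, C(k)=1.
Set up (k**2 + 6*k + 9)·f(k+1) − (k**2 + 6*k + 9)·f(k) − (1) = 0.
Bound: deg f ≤ 0.
Write f(k) = c0. Then LHS − RHS = -1, requiring -1 = 0: contradictory. No certificate.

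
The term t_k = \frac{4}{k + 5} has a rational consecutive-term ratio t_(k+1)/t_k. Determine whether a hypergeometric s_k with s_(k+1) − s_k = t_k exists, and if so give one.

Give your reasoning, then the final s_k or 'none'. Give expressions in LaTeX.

none — t_k is not Gosper-summable

Step 1: r(k) = (k + 5)/(k + 6).
Normal form (A,B,C) = (k + 5, k + 6, 1).
Solve (k + 5)·f(k+1) − (k + 5)·f(k) = 1.
Degrees (1,1,0) ⇒ d ≤ 0.
Write f(k) = c0. Then LHS − RHS = -1, requiring -1 = 0: contradictory. No certificate.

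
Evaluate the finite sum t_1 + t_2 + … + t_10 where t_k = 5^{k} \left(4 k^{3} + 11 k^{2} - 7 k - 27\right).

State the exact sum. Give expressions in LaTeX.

Σ = 57324218780

r(k) = 5*(4*k**3 + 23*k**2 + 27*k - 19)/(4*k**3 + 11*k**2 - 7*k - 27) after simplifying.
Normal form (A,B,C) = (5, 1, k**3 + 11*k**2/4 - 7*k/4 - 27/4).
Need (5)·f(k+1) − (1)·f(k) = k**3 + 11*k**2/4 - 7*k/4 - 27/4.
Bound: deg f ≤ 3.
A polynomial solution: f(k) = (k**3 - k**2 - 3*k - 3)/4.
R(k) = B(k−1)·f(k)/C(k) = (k**3 - k**2 - 3*k - 3)/(4*k**3 + 11*k**2 - 7*k - 27); s_k = R·t_k = 5**k*(k**3 - k**2 - 3*k - 3).
s_(k+1) − s_k = 5**k*(4*k**3 + 11*k**2 - 7*k - 27) = t_k.
Telescoping: Σ = s_(11) − s_(1) = 57324218750 − (-30) = 57324218780.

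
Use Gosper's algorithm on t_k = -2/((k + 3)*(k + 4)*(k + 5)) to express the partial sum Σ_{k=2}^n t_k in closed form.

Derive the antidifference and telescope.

The ratio is (k + 3)/(k + 6).
So A=k + 3 and B=k + 6, with C=1.
Set up (k + 3)·f(k+1) − (k + 5)·f(k) − (1) = 0.
deg f ≤ 2 (via 1,1,0).
Match coefficients ⇒ f(k) = k*(k + 7)/24.
Then R = B(k−1)f/C = k*(k + 5)*(k + 7)/24, so s_k = R(k)·t_k = k*(-k - 7)/(12*(k + 3)*(k + 4)).
s_(k+1) − s_k = -2/(k**3 + 12*k**2 + 47*k + 60) = t_k.
Telescope: S(n) = s_(n+1) − s_(2) = (-n**2 - 9*n - 8)/(12*(n**2 + 9*n + 20)) − (-1/20) = (-n**2 - 9*n + 10)/(30*(n**2 + 9*n + 20)).

S(n) = (-n**2 - 9*n + 10)/(30*(n**2 + 9*n + 20))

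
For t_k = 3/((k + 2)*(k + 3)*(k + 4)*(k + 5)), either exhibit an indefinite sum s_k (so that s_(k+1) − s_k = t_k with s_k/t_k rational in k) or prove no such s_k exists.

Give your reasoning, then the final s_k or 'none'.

s_k = k*(k**2 + 9*k + 26)/(24*(k + 2)*(k + 3)*(k + 4))

Ratio r(k) = (k + 2)/(k + 6).
Factor: A=k + 2; B=k + 6; C=1.
Need (k + 2)·f(k+1) − (k + 5)·f(k) = 1.
deg f ≤ 3 (via 1,1,0).
Match coefficients ⇒ f(k) = k*(k**2 + 9*k + 26)/72.
Then R = B(k−1)f/C = k*(k + 5)*(k**2 + 9*k + 26)/72, so s_k = R(k)·t_k = k*(k**2 + 9*k + 26)/(24*(k + 2)*(k + 3)*(k + 4)).
Δs = 3/(k**4 + 14*k**3 + 71*k**2 + 154*k + 120), as required.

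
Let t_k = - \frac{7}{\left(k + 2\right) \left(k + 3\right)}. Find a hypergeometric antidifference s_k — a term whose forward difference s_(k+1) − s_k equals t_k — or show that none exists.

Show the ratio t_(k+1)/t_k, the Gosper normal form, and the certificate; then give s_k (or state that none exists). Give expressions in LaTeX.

s_k = - \frac{7 k}{2 k + 4}

The ratio is (k + 2)/(k + 4).
Gosper form: A/B · C(k+1)/C(k) with A=k + 2, B=k + 4, C=1.
Set up (k + 2)·f(k+1) − (k + 3)·f(k) − (1) = 0.
Bound: deg f ≤ 1.
Coefficient equations give f(k) = k/2.
R(k) = B(k−1)·f(k)/C(k) = k*(k + 3)/2; s_k = R·t_k = -7*k/(2*k + 4).
Δs = -7/(k**2 + 5*k + 6), as required.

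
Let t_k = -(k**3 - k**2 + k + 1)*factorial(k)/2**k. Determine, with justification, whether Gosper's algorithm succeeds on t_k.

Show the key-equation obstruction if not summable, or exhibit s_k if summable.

Yes. s_k = 2**(1 - k)*(-k**2 + 2*k + 2)*factorial(k).

Step 1: r(k) = (k + 1)*(k + (k + 1)**3 - (k + 1)**2 + 2)/(2*(k**3 - k**2 + k + 1)).
Take A(k)=k/2 + 1/2, B(k)=1, C(k)=k**3 - k**2 + k + 1.
Key eq: (k/2 + 1/2)·f(k+1) = (1)·f(k) + (k**3 - k**2 + k + 1).
From deg A=1, deg B=0, deg C=3: d=2.
Coefficient equations give f(k) = 2*(k**2 - 2*k - 2).
So s_k = (B(k−1)f/C)·t_k = (2*(k**2 - 2*k - 2)/(k**3 - k**2 + k + 1))·t_k = 2**(1 - k)*(-k**2 + 2*k + 2)*factorial(k).
Check: Δs_k = -(k**3 - k**2 + k + 1)*factorial(k)/2**k. ✓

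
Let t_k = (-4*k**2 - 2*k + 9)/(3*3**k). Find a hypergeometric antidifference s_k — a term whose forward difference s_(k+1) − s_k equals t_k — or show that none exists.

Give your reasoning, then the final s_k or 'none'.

t_(k+1)/t_k = (4*k**2 + 10*k - 3)/(3*(4*k**2 + 2*k - 9)).
Gosper form: A/B · C(k+1)/C(k) with A=1/3, B=1, C=k**2 + k/2 - 9/4.
Solve (1/3)·f(k+1) − (1)·f(k) = k**2 + k/2 - 9/4.
Bound: deg f ≤ 2.
Solve for f: f(k) = -3*(k + 2)*(2*k - 1)/4 (degree 2 ≤ 2).
Certificate R = B(k−1)f/C = -3*(k + 2)*(2*k - 1)/(4*k**2 + 2*k - 9) gives s_k = (2*k**2 + 3*k - 2)/3**k.
Δs = (-4*k**2 - 2*k + 9)/(3*3**k), as required.

s_k = (2*k**2 + 3*k - 2)/3**k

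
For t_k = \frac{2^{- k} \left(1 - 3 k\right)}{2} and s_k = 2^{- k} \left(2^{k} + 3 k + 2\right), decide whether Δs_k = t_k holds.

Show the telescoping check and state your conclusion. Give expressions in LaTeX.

s_(k+1) = (2*2**k + 3*k + 5)/(2*2**k)
s_(k+1) − s_k = (1 - 3*k)/(2*2**k)
(s_(k+1) − s_k) − t_k = 0

valid (s_(k+1) − s_k reduces to t_k)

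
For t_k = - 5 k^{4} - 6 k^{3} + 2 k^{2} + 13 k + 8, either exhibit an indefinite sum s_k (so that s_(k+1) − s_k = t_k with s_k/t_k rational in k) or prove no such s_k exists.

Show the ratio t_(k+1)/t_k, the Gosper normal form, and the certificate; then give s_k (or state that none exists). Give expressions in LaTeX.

r(k) = (5*k**4 + 26*k**3 + 46*k**2 + 21*k - 12)/(5*k**4 + 6*k**3 - 2*k**2 - 13*k - 8) after simplifying.
So A=1 and B=1, with C=k**4 + 6*k**3/5 - 2*k**2/5 - 13*k/5 - 8/5.
Key eq: (1)·f(k+1) = (1)·f(k) + (k**4 + 6*k**3/5 - 2*k**2/5 - 13*k/5 - 8/5).
Degrees (0,0,4) ⇒ d ≤ 5.
A polynomial solution: f(k) = k*(k**4 - k**3 - 2*k**2 - 4*k - 2)/5.
Certificate R = B(k−1)f/C = k*(k**4 - k**3 - 2*k**2 - 4*k - 2)/(5*k**4 + 6*k**3 - 2*k**2 - 13*k - 8) gives s_k = k*(-k**4 + k**3 + 2*k**2 + 4*k + 2).
s_(k+1) − s_k = -5*k**4 - 6*k**3 + 2*k**2 + 13*k + 8 = t_k.

s_k = k \left(- k^{4} + k^{3} + 2 k^{2} + 4 k + 2\right)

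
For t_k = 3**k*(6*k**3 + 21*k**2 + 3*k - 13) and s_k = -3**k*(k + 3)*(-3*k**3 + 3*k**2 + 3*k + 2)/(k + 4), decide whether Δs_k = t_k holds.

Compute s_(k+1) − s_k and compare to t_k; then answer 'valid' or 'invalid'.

Invalid: residual 2*3**k*(-3*k**4 - 21*k**3 - 45*k**2 - k + 25)/(k**2 + 9*k + 20) ≠ 0.

s_(k+1) = 3**(k + 1)*(3*k**4 + 18*k**3 + 24*k**2 - 5*k - 20)/(k + 5)
s_(k+1) − s_k = 3**k*(6*k**5 + 69*k**4 + 270*k**3 + 344*k**2 - 59*k - 210)/(k**2 + 9*k + 20)
(s_(k+1) − s_k) − t_k = 2*3**k*(-3*k**4 - 21*k**3 - 45*k**2 - k + 25)/(k**2 + 9*k + 20)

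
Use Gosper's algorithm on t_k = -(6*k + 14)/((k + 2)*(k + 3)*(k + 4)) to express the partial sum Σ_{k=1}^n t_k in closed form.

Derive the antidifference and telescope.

t_(k+1)/t_k = (k + 2)*(3*k + 10)/((k + 5)*(3*k + 7)).
So A=k + 2 and B=k + 5, with C=k + 7/3.
Need (k + 2)·f(k+1) − (k + 4)·f(k) = k + 7/3.
From deg A=1, deg B=1, deg C=1: d=2.
Match coefficients ⇒ f(k) = k*(13*k + 29)/36.
Then R = B(k−1)f/C = k*(k + 4)*(13*k + 29)/(12*(3*k + 7)), so s_k = R(k)·t_k = -k*(13*k + 29)/(6*(k + 2)*(k + 3)).
s_(k+1) − s_k = 2*(-3*k - 7)/(k**3 + 9*k**2 + 26*k + 24) = t_k.
Σ_(k=1)^n t_k = s_(n+1) − s_(1) = ((-13*n**2 - 55*n - 42)/(6*(n**2 + 7*n + 12))) − (-7/12), i.e. n*(-19*n - 61)/(12*(n**2 + 7*n + 12)).

S(n) = n*(-19*n - 61)/(12*(n**2 + 7*n + 12))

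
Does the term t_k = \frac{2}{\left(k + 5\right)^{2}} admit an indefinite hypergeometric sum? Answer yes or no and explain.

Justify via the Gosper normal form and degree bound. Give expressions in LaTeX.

No. Not Gosper-summable.

Ratio r(k) = (k + 5)**2/(k + 6)**2.
Factor: A=k**2 + 10*k + 25; B=k**2 + 12*k + 36; C=1.
f must satisfy (k**2 + 10*k + 25)·f(k+1) − (k**2 + 10*k + 25)·f(k) = 1.
Bound: deg f ≤ 0.
Put f(k) = c0: A·f(k+1) − B(k−1)·f(k) − C = -1; need -1 = 0 — inconsistent ⇒ no f, not summable.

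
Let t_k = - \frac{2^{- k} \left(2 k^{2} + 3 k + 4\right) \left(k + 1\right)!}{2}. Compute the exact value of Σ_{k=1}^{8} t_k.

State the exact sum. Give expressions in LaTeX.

The ratio is (k + 2)*(3*k + 2*(k + 1)**2 + 7)/(2*(2*k**2 + 3*k + 4)).
A = k/2 + 1, B = 1, C = k**2 + 3*k/2 + 2.
f must satisfy (k/2 + 1)·f(k+1) − (1)·f(k) = k**2 + 3*k/2 + 2.
From deg A=1, deg B=0, deg C=2: d=1.
Solve for f: f(k) = 2*k + 1 (degree 1 ≤ 1).
R(k) = B(k−1)·f(k)/C(k) = 2*(2*k + 1)/(2*k**2 + 3*k + 4); s_k = R·t_k = -(2*k + 1)*factorial(k + 1)/2**k.
Verify: -(2*k**2 + 3*k + 4)*factorial(k + 1)/(2*2**k) matches t_k.
Evaluate s at k=9 and k=1: -269325/2 and -3; difference -269319/2.

Σ = -269319/2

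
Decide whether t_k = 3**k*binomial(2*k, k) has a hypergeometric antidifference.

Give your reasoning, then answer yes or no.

Compute t_(k+1)/t_k: get 6*(2*k + 1)/(k + 1).
Gosper form: A/B · C(k+1)/C(k) with A=12*k + 6, B=k + 1, C=1.
Solve (12*k + 6)·f(k+1) − (k)·f(k) = 1.
d = -1 from the (1,1,0) case.
deg f ≤ -1 is impossible — no certificate.

No — negative degree bound, so no certificate f.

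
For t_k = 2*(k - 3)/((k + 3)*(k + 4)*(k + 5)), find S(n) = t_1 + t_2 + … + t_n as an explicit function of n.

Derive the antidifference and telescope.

S(n) = n*(n - 11)/(10*(n**2 + 9*n + 20))

The ratio is (k - 2)*(k + 3)/((k - 3)*(k + 6)).
A = k + 3, B = k + 6, C = k - 3.
Key eq: (k + 3)·f(k+1) = (k + 5)·f(k) + (k - 3).
Bound: deg f ≤ 2.
Match coefficients ⇒ f(k) = -k.
R(k) = B(k−1)·f(k)/C(k) = -k*(k + 5)/(k - 3); s_k = R·t_k = -2*k/((k + 3)*(k + 4)).
Δs = 2*(k - 3)/(k**3 + 12*k**2 + 47*k + 60), as required.
Evaluate: s_(n+1) = 2*(-n - 1)/(n**2 + 9*n + 20); subtract s_(1) = -1/10 ⇒ S(n) = n*(n - 11)/(10*(n**2 + 9*n + 20)).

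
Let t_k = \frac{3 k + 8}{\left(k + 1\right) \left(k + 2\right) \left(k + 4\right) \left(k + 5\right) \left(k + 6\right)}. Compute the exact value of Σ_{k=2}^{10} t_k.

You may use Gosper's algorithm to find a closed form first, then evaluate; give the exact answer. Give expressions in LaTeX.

Σ = 17/2240

Ratio r(k) = (k + 1)*(k + 4)*(3*k + 11)/((k + 3)*(k + 7)*(3*k + 8)).
Take A(k)=k + 1, B(k)=k + 7, C(k)=k**2 + 17*k/3 + 8.
f must satisfy (k + 1)·f(k+1) − (k + 6)·f(k) = k**2 + 17*k/3 + 8.
Degrees (1,1,2) ⇒ d ≤ 5.
Coefficient equations give f(k) = k*(k + 2)*(k + 3)*(k**2 + 10*k + 29)/60.
Certificate R = B(k−1)f/C = k*(k + 2)*(k + 6)*(k**2 + 10*k + 29)/(20*(3*k + 8)) gives s_k = k*(k**2 + 10*k + 29)/(20*(k**3 + 10*k**2 + 29*k + 20)).
Check: Δs_k = (3*k + 8)/(k**5 + 18*k**4 + 121*k**3 + 372*k**2 + 508*k + 240). ✓
Sum = s_(11) − s_(2); s_(11) = 143/2880, s_(2) = 53/1260 ⇒ 17/2240.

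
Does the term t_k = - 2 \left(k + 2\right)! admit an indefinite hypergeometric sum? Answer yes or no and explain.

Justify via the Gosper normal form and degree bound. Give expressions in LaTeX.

r(k) = k + 3 after simplifying.
Take A(k)=k + 3, B(k)=1, C(k)=1.
Key eq: (k + 3)·f(k+1) = (1)·f(k) + (1).
From deg A=1, deg B=0, deg C=0: d=-1.
deg f ≤ -1 is impossible — no certificate.

No; the degree bound rules out any f.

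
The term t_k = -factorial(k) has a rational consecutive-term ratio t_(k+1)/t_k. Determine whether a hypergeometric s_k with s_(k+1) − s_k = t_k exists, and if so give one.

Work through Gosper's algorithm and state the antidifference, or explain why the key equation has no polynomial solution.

Ratio r(k) = k + 1.
A = k + 1, B = 1, C = 1.
Need (k + 1)·f(k+1) − (1)·f(k) = 1.
Bound: deg f ≤ -1.
deg f ≤ -1 is impossible — no certificate.

none — t_k is not Gosper-summable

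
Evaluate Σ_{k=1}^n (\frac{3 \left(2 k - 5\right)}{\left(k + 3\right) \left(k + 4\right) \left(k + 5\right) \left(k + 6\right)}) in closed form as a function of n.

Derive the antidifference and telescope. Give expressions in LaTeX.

S(n) = \frac{n \left(n^{2} + 15 n - 286\right)}{120 \left(n^{3} + 15 n^{2} + 74 n + 120\right)}

Step 1: r(k) = (k + 3)*(2*k - 3)/((k + 7)*(2*k - 5)).
Factor: A=k + 3; B=k + 7; C=k - 5/2.
Set up (k + 3)·f(k+1) − (k + 6)·f(k) − (k - 5/2) = 0.
Bound: deg f ≤ 3.
Solve for f: f(k) = -k*(k**2 + 12*k + 137)/180 (degree 3 ≤ 3).
Certificate R = B(k−1)f/C = -k*(k + 6)*(k**2 + 12*k + 137)/(90*(2*k - 5)) gives s_k = k*(-k**2 - 12*k - 137)/(30*(k + 3)*(k + 4)*(k + 5)).
Check: Δs_k = 3*(2*k - 5)/(k**4 + 18*k**3 + 119*k**2 + 342*k + 360). ✓
s_(n+1) = (-n**3 - 15*n**2 - 164*n - 150)/(30*(n**3 + 15*n**2 + 74*n + 120)) and s_(1) = -1/24, so S(n) = n*(n**2 + 15*n - 286)/(120*(n**3 + 15*n**2 + 74*n + 120)).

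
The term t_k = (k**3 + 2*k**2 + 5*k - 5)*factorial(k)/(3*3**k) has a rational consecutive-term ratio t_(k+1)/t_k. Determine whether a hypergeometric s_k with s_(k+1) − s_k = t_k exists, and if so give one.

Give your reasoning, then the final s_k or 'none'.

s_k = (k**2 + 2*k + 4)*factorial(k)/3**k

Step 1: r(k) = (k + 1)*(5*k + (k + 1)**3 + 2*(k + 1)**2)/(3*(k**3 + 2*k**2 + 5*k - 5)).
A = k/3 + 1/3, B = 1, C = k**3 + 2*k**2 + 5*k - 5.
Set up (k/3 + 1/3)·f(k+1) − (1)·f(k) − (k**3 + 2*k**2 + 5*k - 5) = 0.
From deg A=1, deg B=0, deg C=3: d=2.
Match coefficients ⇒ f(k) = 3*(k**2 + 2*k + 4).
Get s_k = R·t_k = (k**2 + 2*k + 4)*factorial(k)/3**k with R(k) = B(k−1)f(k)/C(k) = 3*(k**2 + 2*k + 4)/(k**3 + 2*k**2 + 5*k - 5).
s_(k+1) − s_k = (k**3 + 2*k**2 + 5*k - 5)*factorial(k)/(3*3**k) = t_k.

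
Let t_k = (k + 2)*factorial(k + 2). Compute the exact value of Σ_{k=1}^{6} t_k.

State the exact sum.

The ratio is (k + 3)**2/(k + 2).
Gosper form: A/B · C(k+1)/C(k) with A=k + 3, B=1, C=k + 2.
Key eq: (k + 3)·f(k+1) = (1)·f(k) + (k + 2).
From deg A=1, deg B=0, deg C=1: d=0.
A polynomial solution: f(k) = 1.
So s_k = (B(k−1)f/C)·t_k = (1/(k + 2))·t_k = factorial(k + 2).
Verify: (k + 2)*factorial(k + 2) matches t_k.
Evaluate s at k=7 and k=1: 362880 and 6; difference 362874.

Σ = 362874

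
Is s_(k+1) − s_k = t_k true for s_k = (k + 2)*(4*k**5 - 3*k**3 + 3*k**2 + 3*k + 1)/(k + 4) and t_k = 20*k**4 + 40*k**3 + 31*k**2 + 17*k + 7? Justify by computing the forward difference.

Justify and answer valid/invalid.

Invalid: residual 2*(-16*k**5 - 120*k**4 - 194*k**3 - 138*k**2 - 72*k - 27)/(k**2 + 9*k + 20) ≠ 0.

s_(k+1) = (k + 3)*(3*k + 4*(k + 1)**5 - 3*(k + 1)**3 + 3*(k + 1)**2 + 4)/(k + 5)
s_(k+1) − s_k = (20*k**6 + 188*k**5 + 551*k**4 + 708*k**3 + 504*k**2 + 259*k + 86)/(k**2 + 9*k + 20)
(s_(k+1) − s_k) − t_k = 2*(-16*k**5 - 120*k**4 - 194*k**3 - 138*k**2 - 72*k - 27)/(k**2 + 9*k + 20)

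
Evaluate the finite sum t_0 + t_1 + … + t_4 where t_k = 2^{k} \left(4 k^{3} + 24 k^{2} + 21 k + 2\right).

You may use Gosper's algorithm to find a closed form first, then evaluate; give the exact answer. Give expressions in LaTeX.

Σ = 15520

Compute t_(k+1)/t_k: get 2*(4*k**3 + 36*k**2 + 81*k + 51)/(4*k**3 + 24*k**2 + 21*k + 2).
So A=2 and B=1, with C=k**3 + 6*k**2 + 21*k/4 + 1/2.
f must satisfy (2)·f(k+1) − (1)·f(k) = k**3 + 6*k**2 + 21*k/4 + 1/2.
Bound: deg f ≤ 3.
A polynomial solution: f(k) = k*(4*k**2 - 3)/4.
Get s_k = R·t_k = 2**k*k*(4*k**2 - 3) with R(k) = B(k−1)f(k)/C(k) = k*(4*k**2 - 3)/(4*k**3 + 24*k**2 + 21*k + 2).
s_(k+1) − s_k = 2**k*(4*k**3 + 24*k**2 + 21*k + 2) = t_k.
Telescoping: Σ = s_(5) − s_(0) = 15520 − (0) = 15520.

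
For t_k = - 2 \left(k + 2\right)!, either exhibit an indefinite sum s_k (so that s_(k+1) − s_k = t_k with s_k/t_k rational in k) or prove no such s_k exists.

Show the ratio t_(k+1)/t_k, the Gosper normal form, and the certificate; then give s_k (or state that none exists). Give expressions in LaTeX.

r(k) = k + 3 after simplifying.
A = k + 3, B = 1, C = 1.
Key eq: (k + 3)·f(k+1) = (1)·f(k) + (1).
From deg A=1, deg B=0, deg C=0: d=-1.
Negative degree bound (-1): no f exists, t_k not Gosper-summable.

none — t_k is not Gosper-summable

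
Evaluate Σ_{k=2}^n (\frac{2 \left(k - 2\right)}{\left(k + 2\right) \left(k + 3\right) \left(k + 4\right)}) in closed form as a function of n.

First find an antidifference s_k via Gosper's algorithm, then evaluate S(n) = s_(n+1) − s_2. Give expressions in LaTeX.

The ratio is (k - 1)*(k + 2)/((k - 2)*(k + 5)).
So A=k + 2 and B=k + 5, with C=k - 2.
Need (k + 2)·f(k+1) − (k + 4)·f(k) = k - 2.
Degrees (1,1,1) ⇒ d ≤ 2.
Match coefficients ⇒ f(k) = -k.
Then R = B(k−1)f/C = -k*(k + 4)/(k - 2), so s_k = R(k)·t_k = -2*k/((k + 2)*(k + 3)).
s_(k+1) − s_k = 2*(k - 2)/(k**3 + 9*k**2 + 26*k + 24) = t_k.
s_(n+1) = 2*(-n - 1)/(n**2 + 7*n + 12) and s_(2) = -1/5, so S(n) = (n**2 - 3*n + 2)/(5*(n**2 + 7*n + 12)).

S(n) = \frac{n^{2} - 3 n + 2}{5 \left(n^{2} + 7 n + 12\right)}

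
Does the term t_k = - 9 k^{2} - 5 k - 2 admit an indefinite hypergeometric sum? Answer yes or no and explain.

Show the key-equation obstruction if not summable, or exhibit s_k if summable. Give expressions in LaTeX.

Yes. s_k = k \left(- 3 k^{2} + 2 k - 1\right).

r(k) = (9*k**2 + 23*k + 16)/(9*k**2 + 5*k + 2) after simplifying.
A = 1, B = 1, C = k**2 + 5*k/9 + 2/9.
Solve (1)·f(k+1) − (1)·f(k) = k**2 + 5*k/9 + 2/9.
From deg A=0, deg B=0, deg C=2: d=3.
Match coefficients ⇒ f(k) = k*(3*k**2 - 2*k + 1)/9.
R(k) = B(k−1)·f(k)/C(k) = k*(3*k**2 - 2*k + 1)/(9*k**2 + 5*k + 2); s_k = R·t_k = k*(-3*k**2 + 2*k - 1).
s_(k+1) − s_k = -9*k**2 - 5*k - 2 = t_k.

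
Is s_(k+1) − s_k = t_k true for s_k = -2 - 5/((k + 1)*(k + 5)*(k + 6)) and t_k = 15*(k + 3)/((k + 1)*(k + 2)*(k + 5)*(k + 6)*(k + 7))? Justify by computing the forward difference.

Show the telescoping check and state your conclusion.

s_(k+1) = -2 - 5/((k + 2)*(k + 6)*(k + 7))
s_(k+1) − s_k = 15*(k + 3)/(k**5 + 21*k**4 + 163*k**3 + 567*k**2 + 844*k + 420)
(s_(k+1) − s_k) − t_k = 0

valid (s_(k+1) − s_k reduces to t_k)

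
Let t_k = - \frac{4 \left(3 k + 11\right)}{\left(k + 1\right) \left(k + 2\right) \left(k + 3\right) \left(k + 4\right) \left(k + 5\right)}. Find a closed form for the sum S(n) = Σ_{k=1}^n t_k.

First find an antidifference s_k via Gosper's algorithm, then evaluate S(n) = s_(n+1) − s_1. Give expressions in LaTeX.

S(n) = \frac{2 n \left(- n^{2} - 10 n - 31\right)}{15 \left(n^{3} + 10 n^{2} + 31 n + 30\right)}

The ratio is (k + 1)*(3*k + 14)/((k + 6)*(3*k + 11)).
Take A(k)=k + 1, B(k)=k + 6, C(k)=k + 11/3.
Need (k + 1)·f(k+1) − (k + 5)·f(k) = k + 11/3.
From deg A=1, deg B=1, deg C=1: d=4.
Match coefficients ⇒ f(k) = k*(k + 3)*(k**2 + 7*k + 14)/24.
R(k) = B(k−1)·f(k)/C(k) = k*(k + 3)*(k + 5)*(k**2 + 7*k + 14)/(8*(3*k + 11)); s_k = R·t_k = k*(-k**2 - 7*k - 14)/(2*(k**3 + 7*k**2 + 14*k + 8)).
s_(k+1) − s_k = 4*(-3*k - 11)/(k**5 + 15*k**4 + 85*k**3 + 225*k**2 + 274*k + 120) = t_k.
Σ_(k=1)^n t_k = s_(n+1) − s_(1) = ((-n**3 - 10*n**2 - 31*n - 22)/(2*(n**3 + 10*n**2 + 31*n + 30))) − (-11/30), i.e. 2*n*(-n**2 - 10*n - 31)/(15*(n**3 + 10*n**2 + 31*n + 30)).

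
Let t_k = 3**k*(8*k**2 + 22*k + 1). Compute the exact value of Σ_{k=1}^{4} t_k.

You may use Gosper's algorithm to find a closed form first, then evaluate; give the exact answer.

The ratio is 3*(8*k**2 + 38*k + 31)/(8*k**2 + 22*k + 1).
Factor: A=3; B=1; C=k**2 + 11*k/4 + 1/8.
Set up (3)·f(k+1) − (1)·f(k) − (k**2 + 11*k/4 + 1/8) = 0.
From deg A=0, deg B=0, deg C=2: d=2.
Solve for f: f(k) = (4*k**2 - k - 4)/8 (degree 2 ≤ 2).
So s_k = (B(k−1)f/C)·t_k = ((4*k**2 - k - 4)/(8*k**2 + 22*k + 1))·t_k = 3**k*(4*k**2 - k - 4).
Check: Δs_k = 3**k*(8*k**2 + 22*k + 1). ✓
Telescoping: Σ = s_(5) − s_(1) = 22113 − (-3) = 22116.

Σ = 22116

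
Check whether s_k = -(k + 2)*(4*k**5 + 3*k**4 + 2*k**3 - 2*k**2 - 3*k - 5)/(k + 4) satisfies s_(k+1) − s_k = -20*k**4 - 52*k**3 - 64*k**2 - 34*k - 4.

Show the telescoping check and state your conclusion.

s_(k+1) = (-4*k**6 - 35*k**5 - 123*k**4 - 224*k**3 - 217*k**2 - 92*k + 3)/(k + 5)
s_(k+1) − s_k = 2*(-10*k**6 - 100*k**5 - 337*k**4 - 555*k**3 - 503*k**2 - 215*k - 19)/(k**2 + 9*k + 20)
(s_(k+1) − s_k) − t_k = 2*(16*k**5 + 129*k**4 + 270*k**3 + 292*k**2 + 143*k + 21)/(k**2 + 9*k + 20)

Invalid: residual 2*(16*k**5 + 129*k**4 + 270*k**3 + 292*k**2 + 143*k + 21)/(k**2 + 9*k + 20) ≠ 0.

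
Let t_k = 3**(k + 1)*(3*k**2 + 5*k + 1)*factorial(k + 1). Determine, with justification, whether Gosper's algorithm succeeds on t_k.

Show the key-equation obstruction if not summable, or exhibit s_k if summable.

Yes. s_k = 3**(k + 1)*(k - 1)*factorial(k + 1).

Ratio r(k) = 3*(3*k**3 + 17*k**2 + 31*k + 18)/(3*k**2 + 5*k + 1).
So A=3*k + 6 and B=1, with C=k**2 + 5*k/3 + 1/3.
f must satisfy (3*k + 6)·f(k+1) − (1)·f(k) = k**2 + 5*k/3 + 1/3.
Degrees (1,0,2) ⇒ d ≤ 1.
Match coefficients ⇒ f(k) = (k - 1)/3.
R(k) = B(k−1)·f(k)/C(k) = (k - 1)/(3*k**2 + 5*k + 1); s_k = R·t_k = 3**(k + 1)*(k - 1)*factorial(k + 1).
s_(k+1) − s_k = 3**(k + 1)*(3*k**2 + 5*k + 1)*factorial(k + 1) = t_k.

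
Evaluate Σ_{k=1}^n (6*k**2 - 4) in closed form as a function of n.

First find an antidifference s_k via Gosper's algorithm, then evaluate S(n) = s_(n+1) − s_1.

t_(k+1)/t_k = (3*(k + 1)**2 - 2)/(3*k**2 - 2).
So A=1 and B=1, with C=k**2 - 2/3.
Need (1)·f(k+1) − (1)·f(k) = k**2 - 2/3.
deg f ≤ 3 (via 0,0,2).
Solve for f: f(k) = k*(2*k**2 - 3*k - 3)/6 (degree 3 ≤ 3).
Then R = B(k−1)f/C = k*(2*k**2 - 3*k - 3)/(2*(3*k**2 - 2)), so s_k = R(k)·t_k = k*(2*k**2 - 3*k - 3).
Δs = 6*k**2 - 4, as required.
s_(n+1) = 2*n**3 + 3*n**2 - 3*n - 4 and s_(1) = -4, so S(n) = n*(2*n**2 + 3*n - 3).

S(n) = n*(2*n**2 + 3*n - 3)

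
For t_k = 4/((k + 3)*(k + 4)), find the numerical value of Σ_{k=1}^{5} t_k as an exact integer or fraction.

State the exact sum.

r(k) = (k + 3)/(k + 5) after simplifying.
Gosper form: A/B · C(k+1)/C(k) with A=k + 3, B=k + 5, C=1.
Set up (k + 3)·f(k+1) − (k + 4)·f(k) − (1) = 0.
Bound: deg f ≤ 1.
Match coefficients ⇒ f(k) = k/3.
Certificate R = B(k−1)f/C = k*(k + 4)/3 gives s_k = 4*k/(3*(k + 3)).
Δs = 4/(k**2 + 7*k + 12), as required.
Evaluate s at k=6 and k=1: 8/9 and 1/3; difference 5/9.

Σ = 5/9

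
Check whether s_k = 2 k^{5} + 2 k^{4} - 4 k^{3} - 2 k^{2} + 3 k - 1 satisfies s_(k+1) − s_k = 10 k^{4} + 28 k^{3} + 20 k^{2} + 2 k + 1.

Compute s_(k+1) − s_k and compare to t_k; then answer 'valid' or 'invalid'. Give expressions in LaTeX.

Valid: the claim telescopes to t_k.

s_(k+1) = k*(2*k**4 + 12*k**3 + 24*k**2 + 18*k + 5)
s_(k+1) − s_k = 10*k**4 + 28*k**3 + 20*k**2 + 2*k + 1
(s_(k+1) − s_k) − t_k = 0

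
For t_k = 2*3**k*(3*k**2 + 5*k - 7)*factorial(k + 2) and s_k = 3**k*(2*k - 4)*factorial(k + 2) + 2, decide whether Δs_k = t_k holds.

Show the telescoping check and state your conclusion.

s_(k+1) = 3**(k + 1)*(2*k - 2)*factorial(k + 3) + 2
s_(k+1) − s_k = 2*3**k*(3*k**2 + 5*k - 7)*factorial(k + 2)
(s_(k+1) − s_k) − t_k = 0

valid (s_(k+1) − s_k reduces to t_k)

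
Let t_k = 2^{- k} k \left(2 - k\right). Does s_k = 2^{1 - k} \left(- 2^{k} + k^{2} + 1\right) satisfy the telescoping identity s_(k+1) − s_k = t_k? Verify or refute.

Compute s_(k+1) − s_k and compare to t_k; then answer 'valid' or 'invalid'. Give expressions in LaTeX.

Valid — Δs_k = t_k.

s_(k+1) = (-2**(k + 1) + (k + 1)**2 + 1)/2**k
s_(k+1) − s_k = k*(2 - k)/2**k
(s_(k+1) − s_k) − t_k = 0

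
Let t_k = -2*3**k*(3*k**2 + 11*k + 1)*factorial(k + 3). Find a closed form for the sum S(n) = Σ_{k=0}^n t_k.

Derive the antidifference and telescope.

S(n) = -6*3**n*n*factorial(n + 4) - 12

Compute t_(k+1)/t_k: get 3*(3*k**3 + 29*k**2 + 83*k + 60)/(3*k**2 + 11*k + 1).
So A=3*k + 12 and B=1, with C=k**2 + 11*k/3 + 1/3.
f must satisfy (3*k + 12)·f(k+1) − (1)·f(k) = k**2 + 11*k/3 + 1/3.
Degrees (1,0,2) ⇒ d ≤ 1.
Solving with deg f ≤ 1: f(k) = (k - 1)/3.
Get s_k = R·t_k = -2*3**k*(k - 1)*factorial(k + 3) with R(k) = B(k−1)f(k)/C(k) = (k - 1)/(3*k**2 + 11*k + 1).
Δs = -2*3**k*(3*k**2 + 11*k + 1)*factorial(k + 3), as required.
s_(n+1) = -6*3**n*n*factorial(n + 4) and s_(0) = 12, so S(n) = -6*3**n*n*factorial(n + 4) - 12.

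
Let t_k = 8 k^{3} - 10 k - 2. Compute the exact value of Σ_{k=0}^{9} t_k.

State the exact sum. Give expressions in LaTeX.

Σ = 15730

r(k) = (5*k - 4*(k + 1)**3 + 6)/(-4*k**3 + 5*k + 1) after simplifying.
A = 1, B = 1, C = k**3 - 5*k/4 - 1/4.
Set up (1)·f(k+1) − (1)·f(k) − (k**3 - 5*k/4 - 1/4) = 0.
Bound: deg f ≤ 4.
Solving with deg f ≤ 4: f(k) = k*(k + 1)*(2*k**2 - 6*k + 3)/8.
R(k) = B(k−1)·f(k)/C(k) = k*(2*k**2 - 6*k + 3)/(2*(4*k**2 - 4*k - 1)); s_k = R·t_k = k*(2*k**3 - 4*k**2 - 3*k + 3).
s_(k+1) − s_k = 8*k**3 - 10*k - 2 = t_k.
Sum = s_(10) − s_(0); s_(10) = 15730, s_(0) = 0 ⇒ 15730.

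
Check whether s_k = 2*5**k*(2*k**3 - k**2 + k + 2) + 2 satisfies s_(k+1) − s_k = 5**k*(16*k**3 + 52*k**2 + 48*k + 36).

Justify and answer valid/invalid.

s_(k+1) = 2*5**(k + 1)*(k + 2*(k + 1)**3 - (k + 1)**2 + 3) + 2
s_(k+1) − s_k = 5**k*(16*k**3 + 52*k**2 + 48*k + 36)
(s_(k+1) − s_k) − t_k = 0

valid (s_(k+1) − s_k reduces to t_k)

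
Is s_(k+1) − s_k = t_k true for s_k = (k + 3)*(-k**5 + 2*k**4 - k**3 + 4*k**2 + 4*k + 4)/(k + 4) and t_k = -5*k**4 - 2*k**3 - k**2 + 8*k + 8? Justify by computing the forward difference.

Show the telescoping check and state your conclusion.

s_(k+1) = (-k**6 - 7*k**5 - 15*k**4 - 9*k**3 + 24*k**2 + 60*k + 48)/(k + 5)
s_(k+1) − s_k = (-5*k**6 - 43*k**5 - 95*k**4 - 33*k**3 + 60*k**2 + 196*k + 132)/(k**2 + 9*k + 20)
(s_(k+1) − s_k) − t_k = 4*(k**5 + 6*k**4 + 2*k**3 - 9*k - 7)/(k**2 + 9*k + 20)

Invalid: residual 4*(k**5 + 6*k**4 + 2*k**3 - 9*k - 7)/(k**2 + 9*k + 20) ≠ 0.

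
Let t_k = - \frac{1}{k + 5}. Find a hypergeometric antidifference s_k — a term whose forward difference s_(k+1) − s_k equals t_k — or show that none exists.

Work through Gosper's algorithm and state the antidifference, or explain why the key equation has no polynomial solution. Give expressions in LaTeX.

none — t_k is not Gosper-summable

Compute t_(k+1)/t_k: get (k + 5)/(k + 6).
A = k + 5, B = k + 6, C = 1.
Need (k + 5)·f(k+1) − (k + 5)·f(k) = 1.
deg f ≤ 0 (via 1,1,0).
f = c0 ⇒ A·f(k+1) − B(k−1)·f(k) − C = -1. The system {-1 = 0} is inconsistent; no antidifference.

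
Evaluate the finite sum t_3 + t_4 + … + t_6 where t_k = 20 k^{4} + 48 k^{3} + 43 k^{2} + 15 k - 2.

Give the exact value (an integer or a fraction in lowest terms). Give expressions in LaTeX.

Compute t_(k+1)/t_k: get (20*k**4 + 128*k**3 + 307*k**2 + 325*k + 124)/(20*k**4 + 48*k**3 + 43*k**2 + 15*k - 2).
Gosper form: A/B · C(k+1)/C(k) with A=1, B=1, C=k**4 + 12*k**3/5 + 43*k**2/20 + 3*k/4 - 1/10.
Solve (1)·f(k+1) − (1)·f(k) = k**4 + 12*k**3/5 + 43*k**2/20 + 3*k/4 - 1/10.
deg f ≤ 5 (via 0,0,4).
Coefficient equations give f(k) = k*(4*k**4 + 2*k**3 - 3*k**2 - 2*k - 3)/20.
Get s_k = R·t_k = k*(4*k**4 + 2*k**3 - 3*k**2 - 2*k - 3) with R(k) = B(k−1)f(k)/C(k) = k*(4*k**4 + 2*k**3 - 3*k**2 - 2*k - 3)/(20*k**4 + 48*k**3 + 43*k**2 + 15*k - 2).
Δs = 20*k**4 + 48*k**3 + 43*k**2 + 15*k - 2, as required.
Σ_(k=3)^(6) t_k = s_(7) − s_(3) = 70882 − (1026) = 69856.

Σ = 69856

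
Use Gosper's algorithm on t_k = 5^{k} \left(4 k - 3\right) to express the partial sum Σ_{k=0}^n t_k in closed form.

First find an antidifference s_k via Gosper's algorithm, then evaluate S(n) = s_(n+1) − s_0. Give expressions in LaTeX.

r(k) = 5*(4*k + 1)/(4*k - 3) after simplifying.
Gosper form: A/B · C(k+1)/C(k) with A=5, B=1, C=k - 3/4.
Need (5)·f(k+1) − (1)·f(k) = k - 3/4.
Bound: deg f ≤ 1.
A polynomial solution: f(k) = (k - 2)/4.
Then R = B(k−1)f/C = (k - 2)/(4*k - 3), so s_k = R(k)·t_k = 5**k*(k - 2).
Verify: 5**k*(4*k - 3) matches t_k.
s_(n+1) = 5**(n + 1)*(n - 1) and s_(0) = -2, so S(n) = 5**(n + 1)*n - 5**(n + 1) + 2.

S(n) = 5^{n + 1} n - 5^{n + 1} + 2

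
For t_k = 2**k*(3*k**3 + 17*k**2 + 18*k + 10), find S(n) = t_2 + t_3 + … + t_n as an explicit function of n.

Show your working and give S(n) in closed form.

S(n) = 6*2**n*n**3 + 16*2**n*n**2 + 22*2**n*n + 8*2**n - 104

Compute t_(k+1)/t_k: get 2*(3*k**3 + 26*k**2 + 61*k + 48)/(3*k**3 + 17*k**2 + 18*k + 10).
Gosper form: A/B · C(k+1)/C(k) with A=2, B=1, C=k**3 + 17*k**2/3 + 6*k + 10/3.
Set up (2)·f(k+1) − (1)·f(k) − (k**3 + 17*k**2/3 + 6*k + 10/3) = 0.
Degrees (0,0,3) ⇒ d ≤ 3.
A polynomial solution: f(k) = (3*k**3 - k**2 + 4*k - 2)/3.
Then R = B(k−1)f/C = (3*k**3 - k**2 + 4*k - 2)/(3*k**3 + 17*k**2 + 18*k + 10), so s_k = R(k)·t_k = 2**k*(3*k**3 - k**2 + 4*k - 2).
Verify: 2**k*(3*k**3 + 17*k**2 + 18*k + 10) matches t_k.
Evaluate: s_(n+1) = 2**(n + 1)*(3*n**3 + 8*n**2 + 11*n + 4); subtract s_(2) = 104 ⇒ S(n) = 6*2**n*n**3 + 16*2**n*n**2 + 22*2**n*n + 8*2**n - 104.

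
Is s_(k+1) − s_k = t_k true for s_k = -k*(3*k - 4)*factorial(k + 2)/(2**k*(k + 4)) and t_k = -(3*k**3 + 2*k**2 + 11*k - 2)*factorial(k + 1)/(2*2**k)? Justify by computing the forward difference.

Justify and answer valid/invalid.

s_(k+1) = -(k + 1)*(3*k - 1)*factorial(k + 3)/(2*2**k*(k + 5))
s_(k+1) − s_k = -(3*k**4 + 17*k**3 + 27*k**2 + 57*k - 12)*factorial(k + 2)/(2*2**k*(k + 4)*(k + 5))
(s_(k+1) − s_k) − t_k = (3*k**4 + 14*k**3 + 13*k**2 + 50*k - 8)*factorial(k + 1)/(2**k*(k + 4)*(k + 5))

Invalid: residual (3*k**4 + 14*k**3 + 13*k**2 + 50*k - 8)*factorial(k + 1)/(2**k*(k + 4)*(k + 5)) ≠ 0.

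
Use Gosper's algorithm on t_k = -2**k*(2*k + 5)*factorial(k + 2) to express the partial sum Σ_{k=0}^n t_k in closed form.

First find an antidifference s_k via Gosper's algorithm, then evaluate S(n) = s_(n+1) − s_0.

Step 1: r(k) = 2*(k + 3)*(2*k + 7)/(2*k + 5).
Factor: A=2*k + 6; B=1; C=k + 5/2.
Solve (2*k + 6)·f(k+1) − (1)·f(k) = k + 5/2.
d = 0 from the (1,0,1) case.
A polynomial solution: f(k) = 1/2.
Get s_k = R·t_k = -2**k*factorial(k + 2) with R(k) = B(k−1)f(k)/C(k) = 1/(2*k + 5).
Check: Δs_k = -2**k*(2*k + 5)*factorial(k + 2). ✓
Telescope: S(n) = s_(n+1) − s_(0) = -2**(n + 1)*factorial(n + 3) − (-2) = -2*2**n*factorial(n + 3) + 2.

S(n) = -2*2**n*factorial(n + 3) + 2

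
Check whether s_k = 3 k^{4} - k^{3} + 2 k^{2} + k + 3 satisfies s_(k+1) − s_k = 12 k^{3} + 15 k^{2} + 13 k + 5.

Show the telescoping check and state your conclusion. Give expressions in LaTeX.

valid (s_(k+1) − s_k reduces to t_k)

s_(k+1) = 3*k**4 + 11*k**3 + 17*k**2 + 14*k + 8
s_(k+1) − s_k = 12*k**3 + 15*k**2 + 13*k + 5
(s_(k+1) − s_k) − t_k = 0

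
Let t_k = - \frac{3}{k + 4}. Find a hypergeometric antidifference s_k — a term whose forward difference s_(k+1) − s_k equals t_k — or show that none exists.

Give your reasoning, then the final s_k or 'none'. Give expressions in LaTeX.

none — t_k is not Gosper-summable

Ratio r(k) = (k + 4)/(k + 5).
Gosper form: A/B · C(k+1)/C(k) with A=k + 4, B=k + 5, C=1.
Need (k + 4)·f(k+1) − (k + 4)·f(k) = 1.
From deg A=1, deg B=1, deg C=0: d=0.
Write f(k) = c0. Then LHS − RHS = -1, requiring -1 = 0: contradictory. No certificate.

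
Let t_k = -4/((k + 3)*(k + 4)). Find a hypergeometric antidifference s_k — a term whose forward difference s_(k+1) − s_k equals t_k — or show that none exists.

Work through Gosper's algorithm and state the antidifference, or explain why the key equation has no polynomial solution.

t_(k+1)/t_k = (k + 3)/(k + 5).
A = k + 3, B = k + 5, C = 1.
Key eq: (k + 3)·f(k+1) = (k + 4)·f(k) + (1).
Bound: deg f ≤ 1.
A polynomial solution: f(k) = k/3.
Then R = B(k−1)f/C = k*(k + 4)/3, so s_k = R(k)·t_k = -4*k/(3*k + 9).
Verify: -4/(k**2 + 7*k + 12) matches t_k.

s_k = -4*k/(3*k + 9)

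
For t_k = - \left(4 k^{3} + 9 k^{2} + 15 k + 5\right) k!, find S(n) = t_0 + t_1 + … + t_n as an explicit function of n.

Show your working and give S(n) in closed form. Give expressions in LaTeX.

S(n) = - 4 n^{3} n! - 13 n^{2} n! - 16 n n! - 7 n! + 2

Step 1: r(k) = (4*k**4 + 25*k**3 + 66*k**2 + 78*k + 33)/(4*k**3 + 9*k**2 + 15*k + 5).
So A=k + 1 and B=1, with C=k**3 + 9*k**2/4 + 15*k/4 + 5/4.
Key eq: (k + 1)·f(k+1) = (1)·f(k) + (k**3 + 9*k**2/4 + 15*k/4 + 5/4).
d = 2 from the (1,0,3) case.
Solve for f: f(k) = (4*k**2 + k + 2)/4 (degree 2 ≤ 2).
Then R = B(k−1)f/C = (4*k**2 + k + 2)/(4*k**3 + 9*k**2 + 15*k + 5), so s_k = R(k)·t_k = -(4*k**2 + k + 2)*factorial(k).
Check: Δs_k = -(4*k**3 + 9*k**2 + 15*k + 5)*factorial(k). ✓
Telescope: S(n) = s_(n+1) − s_(0) = -(4*n**2 + 9*n + 7)*factorial(n + 1) − (-2) = -4*n**3*factorial(n) - 13*n**2*factorial(n) - 16*n*factorial(n) - 7*factorial(n) + 2.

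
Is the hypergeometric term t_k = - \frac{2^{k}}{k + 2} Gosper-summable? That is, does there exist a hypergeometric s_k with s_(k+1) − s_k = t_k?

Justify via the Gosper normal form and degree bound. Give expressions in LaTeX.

No; the degree bound rules out any f.

r(k) = 2*(k + 2)/(k + 3) after simplifying.
Normal form (A,B,C) = (2*k + 4, k + 3, 1).
Need (2*k + 4)·f(k+1) − (k + 2)·f(k) = 1.
Bound: deg f ≤ -1.
d = -1 < 0 ⇒ no nonzero polynomial f; not summable.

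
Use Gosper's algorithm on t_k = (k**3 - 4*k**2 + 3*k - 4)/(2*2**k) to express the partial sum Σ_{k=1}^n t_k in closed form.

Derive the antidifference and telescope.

S(n) = 2**(-n - 1)*(2**(n + 2) - n**3 - 2*n**2 - 5*n - 4)

r(k) = (k**3 - k**2 - 2*k - 4)/(2*(k**3 - 4*k**2 + 3*k - 4)) after simplifying.
Normal form (A,B,C) = (1/2, 1, k**3 - 4*k**2 + 3*k - 4).
Need (1/2)·f(k+1) − (1)·f(k) = k**3 - 4*k**2 + 3*k - 4.
deg f ≤ 3 (via 0,0,3).
Solving with deg f ≤ 3: f(k) = -2*k*(k**2 - k + 4).
R(k) = B(k−1)·f(k)/C(k) = -2*k*(k**2 - k + 4)/(k**3 - 4*k**2 + 3*k - 4); s_k = R·t_k = k*(-k**2 + k - 4)/2**k.
Check: Δs_k = (k**3 - 4*k**2 + 3*k - 4)/(2*2**k). ✓
Evaluate: s_(n+1) = 2**(-n - 1)*(-n**3 - 2*n**2 - 5*n - 4); subtract s_(1) = -2 ⇒ S(n) = 2**(-n - 1)*(2**(n + 2) - n**3 - 2*n**2 - 5*n - 4).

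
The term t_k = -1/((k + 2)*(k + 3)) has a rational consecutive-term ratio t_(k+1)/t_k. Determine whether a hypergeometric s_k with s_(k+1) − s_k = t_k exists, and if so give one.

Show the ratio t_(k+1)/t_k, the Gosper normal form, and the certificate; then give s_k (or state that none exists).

r(k) = (k + 2)/(k + 4) after simplifying.
Normal form (A,B,C) = (k + 2, k + 4, 1).
Solve (k + 2)·f(k+1) − (k + 3)·f(k) = 1.
deg f ≤ 1 (via 1,1,0).
A polynomial solution: f(k) = k/2.
Certificate R = B(k−1)f/C = k*(k + 3)/2 gives s_k = -k/(2*k + 4).
Verify: -1/(k**2 + 5*k + 6) matches t_k.

s_k = -k/(2*k + 4)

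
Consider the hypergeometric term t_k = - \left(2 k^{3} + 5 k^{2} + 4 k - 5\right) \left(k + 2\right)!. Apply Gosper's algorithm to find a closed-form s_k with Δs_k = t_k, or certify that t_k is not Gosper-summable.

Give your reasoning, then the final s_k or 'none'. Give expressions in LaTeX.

s_k = \left(- 2 k^{2} + 3 k + 1\right) \left(k + 2\right)!

r(k) = (2*k**4 + 17*k**3 + 53*k**2 + 66*k + 18)/(2*k**3 + 5*k**2 + 4*k - 5) after simplifying.
Gosper form: A/B · C(k+1)/C(k) with A=k + 3, B=1, C=k**3 + 5*k**2/2 + 2*k - 5/2.
Solve (k + 3)·f(k+1) − (1)·f(k) = k**3 + 5*k**2/2 + 2*k - 5/2.
Bound: deg f ≤ 2.
Solve for f: f(k) = (2*k**2 - 3*k - 1)/2 (degree 2 ≤ 2).
Then R = B(k−1)f/C = (2*k**2 - 3*k - 1)/(2*k**3 + 5*k**2 + 4*k - 5), so s_k = R(k)·t_k = (-2*k**2 + 3*k + 1)*factorial(k + 2).
Verify: -(2*k**3 + 5*k**2 + 4*k - 5)*factorial(k + 2) matches t_k.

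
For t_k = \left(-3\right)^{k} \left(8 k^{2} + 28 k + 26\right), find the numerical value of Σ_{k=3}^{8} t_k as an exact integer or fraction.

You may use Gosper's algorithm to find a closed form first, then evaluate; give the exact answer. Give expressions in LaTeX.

Σ = 3935736

t_(k+1)/t_k = 3*(-4*k**2 - 22*k - 31)/(4*k**2 + 14*k + 13).
Factor: A=-3; B=1; C=k**2 + 7*k/2 + 13/4.
Set up (-3)·f(k+1) − (1)·f(k) − (k**2 + 7*k/2 + 13/4) = 0.
From deg A=0, deg B=0, deg C=2: d=2.
Solve for f: f(k) = -(k + 1)**2/4 (degree 2 ≤ 2).
So s_k = (B(k−1)f/C)·t_k = (-(k + 1)**2/(4*k**2 + 14*k + 13))·t_k = -2*(-3)**k*(k**2 + 2*k + 1).
Verify: (-3)**k*(8*k**2 + 28*k + 26) matches t_k.
Sum = s_(9) − s_(3); s_(9) = 3936600, s_(3) = 864 ⇒ 3935736.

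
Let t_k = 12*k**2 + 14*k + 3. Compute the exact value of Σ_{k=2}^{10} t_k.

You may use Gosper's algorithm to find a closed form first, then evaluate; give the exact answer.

The ratio is (12*k**2 + 38*k + 29)/(12*k**2 + 14*k + 3).
Gosper form: A/B · C(k+1)/C(k) with A=1, B=1, C=k**2 + 7*k/6 + 1/4.
Key eq: (1)·f(k+1) = (1)·f(k) + (k**2 + 7*k/6 + 1/4).
deg f ≤ 3 (via 0,0,2).
A polynomial solution: f(k) = k*(4*k**2 + k - 2)/12.
Certificate R = B(k−1)f/C = k*(4*k**2 + k - 2)/(12*k**2 + 14*k + 3) gives s_k = k*(4*k**2 + k - 2).
Check: Δs_k = 12*k**2 + 14*k + 3. ✓
Evaluate s at k=11 and k=2: 5423 and 32; difference 5391.

Σ = 5391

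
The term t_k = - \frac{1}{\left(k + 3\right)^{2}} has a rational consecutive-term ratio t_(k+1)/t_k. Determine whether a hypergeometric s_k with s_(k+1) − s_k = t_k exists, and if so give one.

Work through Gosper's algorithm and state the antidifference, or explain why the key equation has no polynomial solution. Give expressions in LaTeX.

none (Gosper's algorithm certifies no s_k)

Compute t_(k+1)/t_k: get (k + 3)**2/(k + 4)**2.
So A=k**2 + 6*k + 9 and B=k**2 + 8*k + 16, with C=1.
f must satisfy (k**2 + 6*k + 9)·f(k+1) − (k**2 + 6*k + 9)·f(k) = 1.
d = 0 from the (2,2,0) case.
Generic f = c0 gives residual -1; -1 = 0 cannot hold, so t_k is not Gosper-summable.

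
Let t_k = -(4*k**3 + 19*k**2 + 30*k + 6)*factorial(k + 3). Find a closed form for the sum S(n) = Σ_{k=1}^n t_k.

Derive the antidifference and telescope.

Step 1: r(k) = (4*k**4 + 47*k**3 + 204*k**2 + 379*k + 236)/(4*k**3 + 19*k**2 + 30*k + 6).
So A=k + 4 and B=1, with C=k**3 + 19*k**2/4 + 15*k/2 + 3/2.
Need (k + 4)·f(k+1) − (1)·f(k) = k**3 + 19*k**2/4 + 15*k/2 + 3/2.
deg f ≤ 2 (via 1,0,3).
Match coefficients ⇒ f(k) = (4*k**2 - k - 2)/4.
Get s_k = R·t_k = (-4*k**2 + k + 2)*factorial(k + 3) with R(k) = B(k−1)f(k)/C(k) = (4*k**2 - k - 2)/(4*k**3 + 19*k**2 + 30*k + 6).
s_(k+1) − s_k = -(4*k**3 + 19*k**2 + 30*k + 6)*factorial(k + 3) = t_k.
Σ_(k=1)^n t_k = s_(n+1) − s_(1) = (-(4*n**2 + 7*n + 1)*factorial(n + 4)) − (-24), i.e. -4*n**2*factorial(n + 4) - 7*n*factorial(n + 4) - factorial(n + 4) + 24.

S(n) = -4*n**2*factorial(n + 4) - 7*n*factorial(n + 4) - factorial(n + 4) + 24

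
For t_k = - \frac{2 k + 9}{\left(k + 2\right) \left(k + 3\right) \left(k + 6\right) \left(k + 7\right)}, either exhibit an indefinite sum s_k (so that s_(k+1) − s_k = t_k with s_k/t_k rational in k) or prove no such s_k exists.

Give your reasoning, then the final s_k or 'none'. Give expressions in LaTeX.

s_k = \frac{k \left(- k - 8\right)}{12 \left(k^{2} + 8 k + 12\right)}

Step 1: r(k) = (k + 2)*(k + 6)*(2*k + 11)/((k + 4)*(k + 8)*(2*k + 9)).
A = k + 2, B = k + 8, C = k**3 + 27*k**2/2 + 121*k/2 + 90.
Need (k + 2)·f(k+1) − (k + 7)·f(k) = k**3 + 27*k**2/2 + 121*k/2 + 90.
From deg A=1, deg B=1, deg C=3: d=5.
Match coefficients ⇒ f(k) = k*(k + 3)*(k + 4)*(k + 5)*(k + 8)/24.
So s_k = (B(k−1)f/C)·t_k = (k*(k + 3)*(k + 7)*(k + 8)/(12*(2*k + 9)))·t_k = k*(-k - 8)/(12*(k**2 + 8*k + 12)).
s_(k+1) − s_k = (-2*k - 9)/(k**4 + 18*k**3 + 113*k**2 + 288*k + 252) = t_k.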